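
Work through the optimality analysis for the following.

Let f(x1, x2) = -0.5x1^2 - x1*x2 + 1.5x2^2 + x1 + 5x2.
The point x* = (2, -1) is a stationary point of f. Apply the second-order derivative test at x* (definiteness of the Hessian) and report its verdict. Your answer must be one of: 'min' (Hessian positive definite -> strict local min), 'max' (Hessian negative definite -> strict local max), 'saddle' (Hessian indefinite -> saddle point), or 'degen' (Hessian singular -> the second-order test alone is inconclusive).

Compute the Hessian H = grad^2 f:
  H = [[-1, -1], [-1, 3]]
Verify stationarity: grad f(x*) = H x* + g = (0, 0).
Eigenvalues of H: -1.2361, 3.2361.
Eigenvalues have mixed signs, so H is indefinite -> x* is a saddle point.

saddle


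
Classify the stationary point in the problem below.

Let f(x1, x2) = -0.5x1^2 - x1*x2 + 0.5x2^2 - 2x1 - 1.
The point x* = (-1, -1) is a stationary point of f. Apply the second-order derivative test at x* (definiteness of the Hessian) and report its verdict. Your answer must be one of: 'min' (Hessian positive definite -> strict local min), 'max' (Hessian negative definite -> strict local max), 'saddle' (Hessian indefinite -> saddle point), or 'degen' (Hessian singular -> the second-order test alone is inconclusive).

Compute the Hessian H = grad^2 f:
  H = [[-1, -1], [-1, 1]]
Verify stationarity: grad f(x*) = H x* + g = (0, 0).
Eigenvalues of H: -1.4142, 1.4142.
Eigenvalues have mixed signs, so H is indefinite -> x* is a saddle point.

saddle


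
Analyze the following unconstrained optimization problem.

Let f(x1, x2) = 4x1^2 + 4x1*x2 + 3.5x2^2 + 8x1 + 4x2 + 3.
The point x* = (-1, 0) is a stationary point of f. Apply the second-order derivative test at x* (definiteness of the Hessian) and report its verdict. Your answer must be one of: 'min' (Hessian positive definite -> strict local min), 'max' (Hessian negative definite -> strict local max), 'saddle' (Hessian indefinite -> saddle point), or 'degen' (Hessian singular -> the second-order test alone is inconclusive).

Compute the Hessian H = grad^2 f:
  H = [[8, 4], [4, 7]]
Verify stationarity: grad f(x*) = H x* + g = (0, 0).
Eigenvalues of H: 3.4689, 11.5311.
Both eigenvalues > 0, so H is positive definite -> x* is a strict local min.

min


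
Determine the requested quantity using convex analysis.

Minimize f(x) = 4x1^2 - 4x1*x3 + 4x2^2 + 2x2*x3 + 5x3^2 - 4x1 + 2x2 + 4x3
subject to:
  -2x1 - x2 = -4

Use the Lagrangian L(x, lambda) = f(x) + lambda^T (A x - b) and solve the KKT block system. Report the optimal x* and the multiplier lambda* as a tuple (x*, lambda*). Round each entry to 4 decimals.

Form the Lagrangian:
  L(x, lambda) = (1/2) x^T Q x + c^T x + lambda^T (A x - b)
Stationarity (grad_x L = 0): Q x + c + A^T lambda = 0.
Primal feasibility: A x = b.

This gives the KKT block system:
  [ Q   A^T ] [ x     ]   [-c ]
  [ A    0  ] [ lambda ] = [ b ]

Solving the linear system:
  x*      = (1.8571, 0.2857, 0.2857)
  lambda* = (4.8571)
  f(x*)   = 6.8571

x* = (1.8571, 0.2857, 0.2857), lambda* = (4.8571)


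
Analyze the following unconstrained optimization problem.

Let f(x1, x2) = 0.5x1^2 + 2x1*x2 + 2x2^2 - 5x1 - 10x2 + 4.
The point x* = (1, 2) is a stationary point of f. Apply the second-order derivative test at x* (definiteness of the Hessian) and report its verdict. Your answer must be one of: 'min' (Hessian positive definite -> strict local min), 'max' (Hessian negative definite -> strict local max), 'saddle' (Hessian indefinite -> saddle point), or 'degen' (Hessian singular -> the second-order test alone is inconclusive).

Compute the Hessian H = grad^2 f:
  H = [[1, 2], [2, 4]]
Verify stationarity: grad f(x*) = H x* + g = (0, 0).
Eigenvalues of H: 0, 5.
H has a zero eigenvalue (singular; positive semidefinite but not definite), so H is neither positive definite, negative definite, nor indefinite. The second-order test alone is inconclusive -> degen.
(Indeed, f is constant along the null direction of H through x*, so x* is not a strict local extremum.)

degen


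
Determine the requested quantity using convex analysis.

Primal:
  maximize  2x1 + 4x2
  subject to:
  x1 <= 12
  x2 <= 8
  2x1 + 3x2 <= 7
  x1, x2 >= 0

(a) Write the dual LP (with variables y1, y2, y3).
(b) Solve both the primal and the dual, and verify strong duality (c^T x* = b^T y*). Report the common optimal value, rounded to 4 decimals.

The standard primal-dual pair for 'max c^T x s.t. A x <= b, x >= 0' is:
  Dual:  min b^T y  s.t.  A^T y >= c,  y >= 0.

So the dual LP is:
  minimize  12y1 + 8y2 + 7y3
  subject to:
    y1 + 2y3 >= 2
    y2 + 3y3 >= 4
    y1, y2, y3 >= 0

Solving the primal: x* = (0, 2.3333).
  primal value c^T x* = 9.3333.
Solving the dual: y* = (0, 0, 1.3333).
  dual value b^T y* = 9.3333.
Strong duality: c^T x* = b^T y*. Confirmed.

9.3333


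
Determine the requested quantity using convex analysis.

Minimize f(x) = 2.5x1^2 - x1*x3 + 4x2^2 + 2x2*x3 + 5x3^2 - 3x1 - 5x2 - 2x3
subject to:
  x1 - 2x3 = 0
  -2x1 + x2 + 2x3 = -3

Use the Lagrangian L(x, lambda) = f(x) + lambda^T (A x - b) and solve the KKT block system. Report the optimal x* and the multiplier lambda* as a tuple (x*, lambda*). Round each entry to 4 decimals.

Form the Lagrangian:
  L(x, lambda) = (1/2) x^T Q x + c^T x + lambda^T (A x - b)
Stationarity (grad_x L = 0): Q x + c + A^T lambda = 0.
Primal feasibility: A x = b.

This gives the KKT block system:
  [ Q   A^T ] [ x     ]   [-c ]
  [ A    0  ] [ lambda ] = [ b ]

Solving the linear system:
  x*      = (2.1818, -0.8182, 1.0909)
  lambda* = (11.9091, 9.3636)
  f(x*)   = 11.7273

x* = (2.1818, -0.8182, 1.0909), lambda* = (11.9091, 9.3636)


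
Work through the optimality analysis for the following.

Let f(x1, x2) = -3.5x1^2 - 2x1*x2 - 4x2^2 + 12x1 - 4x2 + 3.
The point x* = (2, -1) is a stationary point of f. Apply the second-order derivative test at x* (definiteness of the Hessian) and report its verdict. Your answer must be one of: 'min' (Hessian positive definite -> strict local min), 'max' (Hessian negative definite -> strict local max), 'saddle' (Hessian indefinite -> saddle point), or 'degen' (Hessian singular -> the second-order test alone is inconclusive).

Compute the Hessian H = grad^2 f:
  H = [[-7, -2], [-2, -8]]
Verify stationarity: grad f(x*) = H x* + g = (0, 0).
Eigenvalues of H: -9.5616, -5.4384.
Both eigenvalues < 0, so H is negative definite -> x* is a strict local max.

max


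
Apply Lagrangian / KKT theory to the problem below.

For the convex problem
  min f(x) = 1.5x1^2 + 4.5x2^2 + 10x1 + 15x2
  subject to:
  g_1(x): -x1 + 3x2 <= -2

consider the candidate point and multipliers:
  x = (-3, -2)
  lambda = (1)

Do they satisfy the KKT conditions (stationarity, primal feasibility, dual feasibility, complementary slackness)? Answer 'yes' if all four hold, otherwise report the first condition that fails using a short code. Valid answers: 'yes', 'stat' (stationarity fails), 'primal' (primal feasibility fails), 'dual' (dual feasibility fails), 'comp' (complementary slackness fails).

Gradient of f: grad f(x) = Q x + c = (1, -3)
Constraint values g_i(x) = a_i^T x - b_i:
  g_1((-3, -2)) = -1
Stationarity residual: grad f(x) + sum_i lambda_i a_i = (0, 0)
  -> stationarity OK
Primal feasibility (all g_i <= 0): OK
Dual feasibility (all lambda_i >= 0): OK
Complementary slackness (lambda_i * g_i(x) = 0 for all i): FAILS

Verdict: the first failing condition is complementary_slackness -> comp.

comp


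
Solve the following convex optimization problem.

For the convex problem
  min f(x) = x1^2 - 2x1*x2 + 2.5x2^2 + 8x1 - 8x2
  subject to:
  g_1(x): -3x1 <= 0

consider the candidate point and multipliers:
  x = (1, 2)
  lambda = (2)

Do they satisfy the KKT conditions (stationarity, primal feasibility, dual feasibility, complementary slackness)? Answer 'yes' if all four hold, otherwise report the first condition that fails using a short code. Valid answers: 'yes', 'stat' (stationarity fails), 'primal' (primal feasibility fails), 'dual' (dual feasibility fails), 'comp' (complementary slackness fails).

Gradient of f: grad f(x) = Q x + c = (6, 0)
Constraint values g_i(x) = a_i^T x - b_i:
  g_1((1, 2)) = -3
Stationarity residual: grad f(x) + sum_i lambda_i a_i = (0, 0)
  -> stationarity OK
Primal feasibility (all g_i <= 0): OK
Dual feasibility (all lambda_i >= 0): OK
Complementary slackness (lambda_i * g_i(x) = 0 for all i): FAILS

Verdict: the first failing condition is complementary_slackness -> comp.

comp


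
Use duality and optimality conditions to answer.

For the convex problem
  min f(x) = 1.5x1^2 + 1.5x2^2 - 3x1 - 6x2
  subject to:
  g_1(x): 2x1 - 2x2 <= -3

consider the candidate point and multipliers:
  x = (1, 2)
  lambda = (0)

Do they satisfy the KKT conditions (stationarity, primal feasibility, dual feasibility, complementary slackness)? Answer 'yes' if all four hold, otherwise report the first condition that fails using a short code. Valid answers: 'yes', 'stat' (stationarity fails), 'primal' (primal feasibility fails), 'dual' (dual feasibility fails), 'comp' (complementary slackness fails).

Gradient of f: grad f(x) = Q x + c = (0, 0)
Constraint values g_i(x) = a_i^T x - b_i:
  g_1((1, 2)) = 1
Stationarity residual: grad f(x) + sum_i lambda_i a_i = (0, 0)
  -> stationarity OK
Primal feasibility (all g_i <= 0): FAILS
Dual feasibility (all lambda_i >= 0): OK
Complementary slackness (lambda_i * g_i(x) = 0 for all i): OK

Verdict: the first failing condition is primal_feasibility -> primal.

primal


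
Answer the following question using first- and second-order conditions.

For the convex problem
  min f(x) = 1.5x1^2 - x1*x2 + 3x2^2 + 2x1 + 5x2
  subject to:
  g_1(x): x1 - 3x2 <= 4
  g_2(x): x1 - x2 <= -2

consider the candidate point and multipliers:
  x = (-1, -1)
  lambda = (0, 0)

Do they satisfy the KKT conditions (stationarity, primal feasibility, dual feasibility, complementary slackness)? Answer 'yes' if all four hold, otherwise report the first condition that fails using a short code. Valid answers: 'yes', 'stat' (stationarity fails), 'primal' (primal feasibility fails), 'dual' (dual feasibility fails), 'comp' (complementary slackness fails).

Gradient of f: grad f(x) = Q x + c = (0, 0)
Constraint values g_i(x) = a_i^T x - b_i:
  g_1((-1, -1)) = -2
  g_2((-1, -1)) = 2
Stationarity residual: grad f(x) + sum_i lambda_i a_i = (0, 0)
  -> stationarity OK
Primal feasibility (all g_i <= 0): FAILS
Dual feasibility (all lambda_i >= 0): OK
Complementary slackness (lambda_i * g_i(x) = 0 for all i): OK

Verdict: the first failing condition is primal_feasibility -> primal.

primal


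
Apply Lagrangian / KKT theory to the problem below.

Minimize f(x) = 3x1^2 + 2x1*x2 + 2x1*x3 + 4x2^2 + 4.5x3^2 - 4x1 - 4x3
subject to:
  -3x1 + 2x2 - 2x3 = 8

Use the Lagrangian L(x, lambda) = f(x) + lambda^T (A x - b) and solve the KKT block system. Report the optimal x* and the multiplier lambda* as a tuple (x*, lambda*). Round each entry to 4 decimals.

Form the Lagrangian:
  L(x, lambda) = (1/2) x^T Q x + c^T x + lambda^T (A x - b)
Stationarity (grad_x L = 0): Q x + c + A^T lambda = 0.
Primal feasibility: A x = b.

This gives the KKT block system:
  [ Q   A^T ] [ x     ]   [-c ]
  [ A    0  ] [ lambda ] = [ b ]

Solving the linear system:
  x*      = (-1.7165, 1.3937, -0.0315)
  lambda* = (-3.8583)
  f(x*)   = 18.9291

x* = (-1.7165, 1.3937, -0.0315), lambda* = (-3.8583)


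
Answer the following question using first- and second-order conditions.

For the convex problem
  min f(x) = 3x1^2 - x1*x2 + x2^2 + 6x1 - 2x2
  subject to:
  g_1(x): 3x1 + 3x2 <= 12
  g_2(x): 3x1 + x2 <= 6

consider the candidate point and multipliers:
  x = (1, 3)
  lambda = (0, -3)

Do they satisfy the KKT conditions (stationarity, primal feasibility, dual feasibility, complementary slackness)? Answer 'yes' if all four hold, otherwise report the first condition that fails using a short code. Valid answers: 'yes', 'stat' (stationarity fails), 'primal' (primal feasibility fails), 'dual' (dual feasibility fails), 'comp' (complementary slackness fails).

Gradient of f: grad f(x) = Q x + c = (9, 3)
Constraint values g_i(x) = a_i^T x - b_i:
  g_1((1, 3)) = 0
  g_2((1, 3)) = 0
Stationarity residual: grad f(x) + sum_i lambda_i a_i = (0, 0)
  -> stationarity OK
Primal feasibility (all g_i <= 0): OK
Dual feasibility (all lambda_i >= 0): FAILS
Complementary slackness (lambda_i * g_i(x) = 0 for all i): OK

Verdict: the first failing condition is dual_feasibility -> dual.

dual


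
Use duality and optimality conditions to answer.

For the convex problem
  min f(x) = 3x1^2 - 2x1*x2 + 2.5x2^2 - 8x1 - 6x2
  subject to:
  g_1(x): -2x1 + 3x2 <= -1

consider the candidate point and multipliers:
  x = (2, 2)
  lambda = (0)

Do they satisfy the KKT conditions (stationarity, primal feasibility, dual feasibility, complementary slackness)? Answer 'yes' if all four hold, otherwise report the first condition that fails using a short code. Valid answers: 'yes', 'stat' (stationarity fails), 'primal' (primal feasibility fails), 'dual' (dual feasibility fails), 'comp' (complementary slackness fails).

Gradient of f: grad f(x) = Q x + c = (0, 0)
Constraint values g_i(x) = a_i^T x - b_i:
  g_1((2, 2)) = 3
Stationarity residual: grad f(x) + sum_i lambda_i a_i = (0, 0)
  -> stationarity OK
Primal feasibility (all g_i <= 0): FAILS
Dual feasibility (all lambda_i >= 0): OK
Complementary slackness (lambda_i * g_i(x) = 0 for all i): OK

Verdict: the first failing condition is primal_feasibility -> primal.

primal


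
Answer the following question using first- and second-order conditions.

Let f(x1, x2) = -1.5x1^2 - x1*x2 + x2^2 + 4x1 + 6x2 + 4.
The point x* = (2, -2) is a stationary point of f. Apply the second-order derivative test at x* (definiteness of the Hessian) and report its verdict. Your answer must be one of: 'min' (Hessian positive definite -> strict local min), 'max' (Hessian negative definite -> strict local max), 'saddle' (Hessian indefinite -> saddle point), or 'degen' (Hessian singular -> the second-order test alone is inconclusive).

Compute the Hessian H = grad^2 f:
  H = [[-3, -1], [-1, 2]]
Verify stationarity: grad f(x*) = H x* + g = (0, 0).
Eigenvalues of H: -3.1926, 2.1926.
Eigenvalues have mixed signs, so H is indefinite -> x* is a saddle point.

saddle


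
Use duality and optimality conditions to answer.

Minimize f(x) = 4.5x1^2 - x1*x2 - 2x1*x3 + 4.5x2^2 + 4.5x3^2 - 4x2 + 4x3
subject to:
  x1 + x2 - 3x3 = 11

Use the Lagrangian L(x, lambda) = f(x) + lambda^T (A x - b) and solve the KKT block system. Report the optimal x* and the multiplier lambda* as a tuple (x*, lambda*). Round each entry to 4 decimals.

Form the Lagrangian:
  L(x, lambda) = (1/2) x^T Q x + c^T x + lambda^T (A x - b)
Stationarity (grad_x L = 0): Q x + c + A^T lambda = 0.
Primal feasibility: A x = b.

This gives the KKT block system:
  [ Q   A^T ] [ x     ]   [-c ]
  [ A    0  ] [ lambda ] = [ b ]

Solving the linear system:
  x*      = (0.3763, 1.3918, -3.0773)
  lambda* = (-8.1495)
  f(x*)   = 35.884

x* = (0.3763, 1.3918, -3.0773), lambda* = (-8.1495)


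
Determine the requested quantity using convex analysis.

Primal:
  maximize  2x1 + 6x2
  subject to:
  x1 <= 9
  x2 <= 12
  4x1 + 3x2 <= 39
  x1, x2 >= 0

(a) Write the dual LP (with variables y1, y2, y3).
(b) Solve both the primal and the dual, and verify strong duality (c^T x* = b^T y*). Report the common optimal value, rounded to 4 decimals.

The standard primal-dual pair for 'max c^T x s.t. A x <= b, x >= 0' is:
  Dual:  min b^T y  s.t.  A^T y >= c,  y >= 0.

So the dual LP is:
  minimize  9y1 + 12y2 + 39y3
  subject to:
    y1 + 4y3 >= 2
    y2 + 3y3 >= 6
    y1, y2, y3 >= 0

Solving the primal: x* = (0.75, 12).
  primal value c^T x* = 73.5.
Solving the dual: y* = (0, 4.5, 0.5).
  dual value b^T y* = 73.5.
Strong duality: c^T x* = b^T y*. Confirmed.

73.5


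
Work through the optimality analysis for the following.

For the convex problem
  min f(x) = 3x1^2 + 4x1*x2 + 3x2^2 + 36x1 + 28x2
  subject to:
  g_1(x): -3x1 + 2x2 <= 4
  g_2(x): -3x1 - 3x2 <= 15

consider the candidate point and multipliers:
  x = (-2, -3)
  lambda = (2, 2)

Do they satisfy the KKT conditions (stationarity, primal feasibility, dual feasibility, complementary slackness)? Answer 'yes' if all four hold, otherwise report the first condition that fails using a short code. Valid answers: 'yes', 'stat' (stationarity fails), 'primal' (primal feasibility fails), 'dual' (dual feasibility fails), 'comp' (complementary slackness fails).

Gradient of f: grad f(x) = Q x + c = (12, 2)
Constraint values g_i(x) = a_i^T x - b_i:
  g_1((-2, -3)) = -4
  g_2((-2, -3)) = 0
Stationarity residual: grad f(x) + sum_i lambda_i a_i = (0, 0)
  -> stationarity OK
Primal feasibility (all g_i <= 0): OK
Dual feasibility (all lambda_i >= 0): OK
Complementary slackness (lambda_i * g_i(x) = 0 for all i): FAILS

Verdict: the first failing condition is complementary_slackness -> comp.

comp


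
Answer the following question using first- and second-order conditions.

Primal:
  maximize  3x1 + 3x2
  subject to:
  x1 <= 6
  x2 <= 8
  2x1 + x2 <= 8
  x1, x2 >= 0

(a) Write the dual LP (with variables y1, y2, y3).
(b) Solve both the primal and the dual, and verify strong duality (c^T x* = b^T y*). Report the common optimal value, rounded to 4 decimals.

The standard primal-dual pair for 'max c^T x s.t. A x <= b, x >= 0' is:
  Dual:  min b^T y  s.t.  A^T y >= c,  y >= 0.

So the dual LP is:
  minimize  6y1 + 8y2 + 8y3
  subject to:
    y1 + 2y3 >= 3
    y2 + y3 >= 3
    y1, y2, y3 >= 0

Solving the primal: x* = (0, 8).
  primal value c^T x* = 24.
Solving the dual: y* = (0, 1.5, 1.5).
  dual value b^T y* = 24.
Strong duality: c^T x* = b^T y*. Confirmed.

24


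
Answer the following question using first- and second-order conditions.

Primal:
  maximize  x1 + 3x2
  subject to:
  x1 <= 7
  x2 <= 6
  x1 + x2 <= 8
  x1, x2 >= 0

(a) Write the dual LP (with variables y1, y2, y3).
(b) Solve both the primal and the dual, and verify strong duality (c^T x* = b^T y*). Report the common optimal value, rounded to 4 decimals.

The standard primal-dual pair for 'max c^T x s.t. A x <= b, x >= 0' is:
  Dual:  min b^T y  s.t.  A^T y >= c,  y >= 0.

So the dual LP is:
  minimize  7y1 + 6y2 + 8y3
  subject to:
    y1 + y3 >= 1
    y2 + y3 >= 3
    y1, y2, y3 >= 0

Solving the primal: x* = (2, 6).
  primal value c^T x* = 20.
Solving the dual: y* = (0, 2, 1).
  dual value b^T y* = 20.
Strong duality: c^T x* = b^T y*. Confirmed.

20


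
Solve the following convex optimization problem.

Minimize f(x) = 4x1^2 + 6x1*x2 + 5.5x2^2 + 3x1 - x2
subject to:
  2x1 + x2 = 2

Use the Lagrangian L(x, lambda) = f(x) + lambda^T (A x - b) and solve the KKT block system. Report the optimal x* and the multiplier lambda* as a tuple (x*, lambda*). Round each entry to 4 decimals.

Form the Lagrangian:
  L(x, lambda) = (1/2) x^T Q x + c^T x + lambda^T (A x - b)
Stationarity (grad_x L = 0): Q x + c + A^T lambda = 0.
Primal feasibility: A x = b.

This gives the KKT block system:
  [ Q   A^T ] [ x     ]   [-c ]
  [ A    0  ] [ lambda ] = [ b ]

Solving the linear system:
  x*      = (0.9643, 0.0714)
  lambda* = (-5.5714)
  f(x*)   = 6.9821

x* = (0.9643, 0.0714), lambda* = (-5.5714)


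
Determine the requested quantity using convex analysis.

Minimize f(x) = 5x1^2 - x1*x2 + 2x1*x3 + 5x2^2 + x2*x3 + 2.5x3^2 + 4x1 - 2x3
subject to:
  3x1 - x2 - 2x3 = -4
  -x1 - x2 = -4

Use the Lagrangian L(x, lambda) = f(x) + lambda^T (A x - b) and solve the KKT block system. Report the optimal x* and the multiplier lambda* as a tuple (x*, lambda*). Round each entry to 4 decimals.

Form the Lagrangian:
  L(x, lambda) = (1/2) x^T Q x + c^T x + lambda^T (A x - b)
Stationarity (grad_x L = 0): Q x + c + A^T lambda = 0.
Primal feasibility: A x = b.

This gives the KKT block system:
  [ Q   A^T ] [ x     ]   [-c ]
  [ A    0  ] [ lambda ] = [ b ]

Solving the linear system:
  x*      = (0.7826, 3.2174, 1.5652)
  lambda* = (5.3043, 27.6522)
  f(x*)   = 65.913

x* = (0.7826, 3.2174, 1.5652), lambda* = (5.3043, 27.6522)


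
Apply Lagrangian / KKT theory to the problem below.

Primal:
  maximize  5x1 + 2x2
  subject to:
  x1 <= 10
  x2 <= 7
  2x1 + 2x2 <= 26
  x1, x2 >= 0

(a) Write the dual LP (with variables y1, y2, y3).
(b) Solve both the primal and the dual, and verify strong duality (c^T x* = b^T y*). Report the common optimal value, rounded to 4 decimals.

The standard primal-dual pair for 'max c^T x s.t. A x <= b, x >= 0' is:
  Dual:  min b^T y  s.t.  A^T y >= c,  y >= 0.

So the dual LP is:
  minimize  10y1 + 7y2 + 26y3
  subject to:
    y1 + 2y3 >= 5
    y2 + 2y3 >= 2
    y1, y2, y3 >= 0

Solving the primal: x* = (10, 3).
  primal value c^T x* = 56.
Solving the dual: y* = (3, 0, 1).
  dual value b^T y* = 56.
Strong duality: c^T x* = b^T y*. Confirmed.

56


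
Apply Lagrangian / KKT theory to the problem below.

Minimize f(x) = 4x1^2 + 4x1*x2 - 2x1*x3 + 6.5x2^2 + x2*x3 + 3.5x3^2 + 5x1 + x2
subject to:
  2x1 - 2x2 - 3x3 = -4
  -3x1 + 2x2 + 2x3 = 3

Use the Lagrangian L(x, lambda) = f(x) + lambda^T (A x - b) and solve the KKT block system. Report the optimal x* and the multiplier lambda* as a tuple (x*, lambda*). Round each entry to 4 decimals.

Form the Lagrangian:
  L(x, lambda) = (1/2) x^T Q x + c^T x + lambda^T (A x - b)
Stationarity (grad_x L = 0): Q x + c + A^T lambda = 0.
Primal feasibility: A x = b.

This gives the KKT block system:
  [ Q   A^T ] [ x     ]   [-c ]
  [ A    0  ] [ lambda ] = [ b ]

Solving the linear system:
  x*      = (-0.1627, 0.0933, 1.1627)
  lambda* = (5.833, 4.4707)
  f(x*)   = 4.5998

x* = (-0.1627, 0.0933, 1.1627), lambda* = (5.833, 4.4707)


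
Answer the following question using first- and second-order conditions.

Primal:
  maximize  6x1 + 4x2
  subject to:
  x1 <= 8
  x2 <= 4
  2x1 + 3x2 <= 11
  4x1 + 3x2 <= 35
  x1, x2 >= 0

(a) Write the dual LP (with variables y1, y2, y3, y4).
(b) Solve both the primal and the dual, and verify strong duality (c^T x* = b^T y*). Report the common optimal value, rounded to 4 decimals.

The standard primal-dual pair for 'max c^T x s.t. A x <= b, x >= 0' is:
  Dual:  min b^T y  s.t.  A^T y >= c,  y >= 0.

So the dual LP is:
  minimize  8y1 + 4y2 + 11y3 + 35y4
  subject to:
    y1 + 2y3 + 4y4 >= 6
    y2 + 3y3 + 3y4 >= 4
    y1, y2, y3, y4 >= 0

Solving the primal: x* = (5.5, 0).
  primal value c^T x* = 33.
Solving the dual: y* = (0, 0, 3, 0).
  dual value b^T y* = 33.
Strong duality: c^T x* = b^T y*. Confirmed.

33


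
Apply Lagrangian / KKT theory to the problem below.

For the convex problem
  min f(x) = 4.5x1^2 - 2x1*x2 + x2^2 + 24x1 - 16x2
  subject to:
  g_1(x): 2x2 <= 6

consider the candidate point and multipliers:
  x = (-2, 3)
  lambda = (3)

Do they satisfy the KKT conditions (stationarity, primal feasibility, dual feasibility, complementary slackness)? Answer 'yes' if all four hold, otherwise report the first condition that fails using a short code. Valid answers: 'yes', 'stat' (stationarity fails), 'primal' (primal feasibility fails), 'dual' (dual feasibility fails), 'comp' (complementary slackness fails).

Gradient of f: grad f(x) = Q x + c = (0, -6)
Constraint values g_i(x) = a_i^T x - b_i:
  g_1((-2, 3)) = 0
Stationarity residual: grad f(x) + sum_i lambda_i a_i = (0, 0)
  -> stationarity OK
Primal feasibility (all g_i <= 0): OK
Dual feasibility (all lambda_i >= 0): OK
Complementary slackness (lambda_i * g_i(x) = 0 for all i): OK

Verdict: yes, KKT holds.

yes


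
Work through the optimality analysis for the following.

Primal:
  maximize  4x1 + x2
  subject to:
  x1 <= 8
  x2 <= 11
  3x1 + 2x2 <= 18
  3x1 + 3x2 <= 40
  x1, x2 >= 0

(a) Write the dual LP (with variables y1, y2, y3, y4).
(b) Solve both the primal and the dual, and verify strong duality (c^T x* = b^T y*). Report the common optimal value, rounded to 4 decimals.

The standard primal-dual pair for 'max c^T x s.t. A x <= b, x >= 0' is:
  Dual:  min b^T y  s.t.  A^T y >= c,  y >= 0.

So the dual LP is:
  minimize  8y1 + 11y2 + 18y3 + 40y4
  subject to:
    y1 + 3y3 + 3y4 >= 4
    y2 + 2y3 + 3y4 >= 1
    y1, y2, y3, y4 >= 0

Solving the primal: x* = (6, 0).
  primal value c^T x* = 24.
Solving the dual: y* = (0, 0, 1.3333, 0).
  dual value b^T y* = 24.
Strong duality: c^T x* = b^T y*. Confirmed.

24


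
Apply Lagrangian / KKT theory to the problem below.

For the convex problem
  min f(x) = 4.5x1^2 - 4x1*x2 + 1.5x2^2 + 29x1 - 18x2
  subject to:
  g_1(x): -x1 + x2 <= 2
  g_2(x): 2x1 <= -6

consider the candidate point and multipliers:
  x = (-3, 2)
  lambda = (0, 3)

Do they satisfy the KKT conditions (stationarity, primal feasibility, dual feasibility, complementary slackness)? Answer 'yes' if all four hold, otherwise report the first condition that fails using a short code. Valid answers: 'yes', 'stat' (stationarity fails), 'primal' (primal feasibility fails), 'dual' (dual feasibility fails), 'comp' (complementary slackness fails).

Gradient of f: grad f(x) = Q x + c = (-6, 0)
Constraint values g_i(x) = a_i^T x - b_i:
  g_1((-3, 2)) = 3
  g_2((-3, 2)) = 0
Stationarity residual: grad f(x) + sum_i lambda_i a_i = (0, 0)
  -> stationarity OK
Primal feasibility (all g_i <= 0): FAILS
Dual feasibility (all lambda_i >= 0): OK
Complementary slackness (lambda_i * g_i(x) = 0 for all i): OK

Verdict: the first failing condition is primal_feasibility -> primal.

primal


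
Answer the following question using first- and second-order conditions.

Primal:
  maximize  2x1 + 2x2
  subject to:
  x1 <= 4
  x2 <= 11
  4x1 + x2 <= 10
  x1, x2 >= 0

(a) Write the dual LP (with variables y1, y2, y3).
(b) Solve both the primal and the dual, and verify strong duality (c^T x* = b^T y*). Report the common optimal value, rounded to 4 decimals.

The standard primal-dual pair for 'max c^T x s.t. A x <= b, x >= 0' is:
  Dual:  min b^T y  s.t.  A^T y >= c,  y >= 0.

So the dual LP is:
  minimize  4y1 + 11y2 + 10y3
  subject to:
    y1 + 4y3 >= 2
    y2 + y3 >= 2
    y1, y2, y3 >= 0

Solving the primal: x* = (0, 10).
  primal value c^T x* = 20.
Solving the dual: y* = (0, 0, 2).
  dual value b^T y* = 20.
Strong duality: c^T x* = b^T y*. Confirmed.

20


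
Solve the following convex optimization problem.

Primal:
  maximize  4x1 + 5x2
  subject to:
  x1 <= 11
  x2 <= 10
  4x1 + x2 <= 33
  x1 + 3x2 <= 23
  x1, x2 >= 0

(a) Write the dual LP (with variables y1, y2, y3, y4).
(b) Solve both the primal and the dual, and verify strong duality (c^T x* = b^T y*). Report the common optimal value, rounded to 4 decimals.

The standard primal-dual pair for 'max c^T x s.t. A x <= b, x >= 0' is:
  Dual:  min b^T y  s.t.  A^T y >= c,  y >= 0.

So the dual LP is:
  minimize  11y1 + 10y2 + 33y3 + 23y4
  subject to:
    y1 + 4y3 + y4 >= 4
    y2 + y3 + 3y4 >= 5
    y1, y2, y3, y4 >= 0

Solving the primal: x* = (6.9091, 5.3636).
  primal value c^T x* = 54.4545.
Solving the dual: y* = (0, 0, 0.6364, 1.4545).
  dual value b^T y* = 54.4545.
Strong duality: c^T x* = b^T y*. Confirmed.

54.4545


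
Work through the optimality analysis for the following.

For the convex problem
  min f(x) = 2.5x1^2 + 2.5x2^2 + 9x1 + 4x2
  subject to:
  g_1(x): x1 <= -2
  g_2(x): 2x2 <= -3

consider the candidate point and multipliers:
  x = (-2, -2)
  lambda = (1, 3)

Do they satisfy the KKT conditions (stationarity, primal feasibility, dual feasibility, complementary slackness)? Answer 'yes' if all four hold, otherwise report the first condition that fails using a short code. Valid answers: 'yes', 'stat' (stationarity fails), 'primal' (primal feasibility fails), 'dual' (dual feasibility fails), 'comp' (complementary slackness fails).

Gradient of f: grad f(x) = Q x + c = (-1, -6)
Constraint values g_i(x) = a_i^T x - b_i:
  g_1((-2, -2)) = 0
  g_2((-2, -2)) = -1
Stationarity residual: grad f(x) + sum_i lambda_i a_i = (0, 0)
  -> stationarity OK
Primal feasibility (all g_i <= 0): OK
Dual feasibility (all lambda_i >= 0): OK
Complementary slackness (lambda_i * g_i(x) = 0 for all i): FAILS

Verdict: the first failing condition is complementary_slackness -> comp.

comp


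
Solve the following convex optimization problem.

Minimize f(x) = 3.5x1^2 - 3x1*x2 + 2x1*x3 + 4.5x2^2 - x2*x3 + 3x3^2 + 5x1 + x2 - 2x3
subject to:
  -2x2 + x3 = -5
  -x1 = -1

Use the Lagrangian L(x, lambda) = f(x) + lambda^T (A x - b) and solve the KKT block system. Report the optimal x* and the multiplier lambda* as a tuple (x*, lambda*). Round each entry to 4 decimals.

Form the Lagrangian:
  L(x, lambda) = (1/2) x^T Q x + c^T x + lambda^T (A x - b)
Stationarity (grad_x L = 0): Q x + c + A^T lambda = 0.
Primal feasibility: A x = b.

This gives the KKT block system:
  [ Q   A^T ] [ x     ]   [-c ]
  [ A    0  ] [ lambda ] = [ b ]

Solving the linear system:
  x*      = (1, 1.9655, -1.069)
  lambda* = (8.3793, 3.9655)
  f(x*)   = 27.4828

x* = (1, 1.9655, -1.069), lambda* = (8.3793, 3.9655)


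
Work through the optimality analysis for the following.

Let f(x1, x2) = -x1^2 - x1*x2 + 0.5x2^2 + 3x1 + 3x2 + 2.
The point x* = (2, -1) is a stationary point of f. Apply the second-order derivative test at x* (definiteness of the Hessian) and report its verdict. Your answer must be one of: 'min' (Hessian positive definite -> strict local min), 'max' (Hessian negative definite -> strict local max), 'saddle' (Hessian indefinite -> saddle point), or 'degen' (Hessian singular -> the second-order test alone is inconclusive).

Compute the Hessian H = grad^2 f:
  H = [[-2, -1], [-1, 1]]
Verify stationarity: grad f(x*) = H x* + g = (0, 0).
Eigenvalues of H: -2.3028, 1.3028.
Eigenvalues have mixed signs, so H is indefinite -> x* is a saddle point.

saddle


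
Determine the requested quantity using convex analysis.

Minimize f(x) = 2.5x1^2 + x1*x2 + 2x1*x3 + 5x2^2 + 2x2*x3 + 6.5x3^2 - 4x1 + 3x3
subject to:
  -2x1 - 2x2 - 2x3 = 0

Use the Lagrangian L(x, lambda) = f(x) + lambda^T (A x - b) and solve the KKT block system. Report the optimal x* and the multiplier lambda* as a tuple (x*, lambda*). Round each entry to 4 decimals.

Form the Lagrangian:
  L(x, lambda) = (1/2) x^T Q x + c^T x + lambda^T (A x - b)
Stationarity (grad_x L = 0): Q x + c + A^T lambda = 0.
Primal feasibility: A x = b.

This gives the KKT block system:
  [ Q   A^T ] [ x     ]   [-c ]
  [ A    0  ] [ lambda ] = [ b ]

Solving the linear system:
  x*      = (0.6205, -0.1687, -0.4518)
  lambda* = (-0.9849)
  f(x*)   = -1.9187

x* = (0.6205, -0.1687, -0.4518), lambda* = (-0.9849)


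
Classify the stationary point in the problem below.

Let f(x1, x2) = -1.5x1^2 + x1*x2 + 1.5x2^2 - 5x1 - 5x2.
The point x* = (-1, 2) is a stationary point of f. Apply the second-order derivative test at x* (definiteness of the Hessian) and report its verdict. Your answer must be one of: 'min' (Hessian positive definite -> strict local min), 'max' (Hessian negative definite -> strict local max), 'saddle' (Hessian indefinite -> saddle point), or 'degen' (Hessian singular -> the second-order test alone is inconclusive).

Compute the Hessian H = grad^2 f:
  H = [[-3, 1], [1, 3]]
Verify stationarity: grad f(x*) = H x* + g = (0, 0).
Eigenvalues of H: -3.1623, 3.1623.
Eigenvalues have mixed signs, so H is indefinite -> x* is a saddle point.

saddle


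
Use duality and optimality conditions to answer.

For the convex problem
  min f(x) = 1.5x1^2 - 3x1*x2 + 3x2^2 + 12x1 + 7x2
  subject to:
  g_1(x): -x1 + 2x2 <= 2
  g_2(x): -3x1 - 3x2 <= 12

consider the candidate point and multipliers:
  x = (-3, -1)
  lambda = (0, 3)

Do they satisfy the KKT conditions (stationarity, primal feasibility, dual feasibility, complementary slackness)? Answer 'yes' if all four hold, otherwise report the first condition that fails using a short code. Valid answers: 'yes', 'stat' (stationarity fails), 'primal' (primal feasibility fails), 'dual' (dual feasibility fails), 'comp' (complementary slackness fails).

Gradient of f: grad f(x) = Q x + c = (6, 10)
Constraint values g_i(x) = a_i^T x - b_i:
  g_1((-3, -1)) = -1
  g_2((-3, -1)) = 0
Stationarity residual: grad f(x) + sum_i lambda_i a_i = (-3, 1)
  -> stationarity FAILS
Primal feasibility (all g_i <= 0): OK
Dual feasibility (all lambda_i >= 0): OK
Complementary slackness (lambda_i * g_i(x) = 0 for all i): OK

Verdict: the first failing condition is stationarity -> stat.

stat


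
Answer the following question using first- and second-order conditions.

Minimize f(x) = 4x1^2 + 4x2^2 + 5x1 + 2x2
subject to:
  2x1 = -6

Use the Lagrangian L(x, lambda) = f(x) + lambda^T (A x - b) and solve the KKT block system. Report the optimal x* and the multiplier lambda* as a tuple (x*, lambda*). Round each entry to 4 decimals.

Form the Lagrangian:
  L(x, lambda) = (1/2) x^T Q x + c^T x + lambda^T (A x - b)
Stationarity (grad_x L = 0): Q x + c + A^T lambda = 0.
Primal feasibility: A x = b.

This gives the KKT block system:
  [ Q   A^T ] [ x     ]   [-c ]
  [ A    0  ] [ lambda ] = [ b ]

Solving the linear system:
  x*      = (-3, -0.25)
  lambda* = (9.5)
  f(x*)   = 20.75

x* = (-3, -0.25), lambda* = (9.5)


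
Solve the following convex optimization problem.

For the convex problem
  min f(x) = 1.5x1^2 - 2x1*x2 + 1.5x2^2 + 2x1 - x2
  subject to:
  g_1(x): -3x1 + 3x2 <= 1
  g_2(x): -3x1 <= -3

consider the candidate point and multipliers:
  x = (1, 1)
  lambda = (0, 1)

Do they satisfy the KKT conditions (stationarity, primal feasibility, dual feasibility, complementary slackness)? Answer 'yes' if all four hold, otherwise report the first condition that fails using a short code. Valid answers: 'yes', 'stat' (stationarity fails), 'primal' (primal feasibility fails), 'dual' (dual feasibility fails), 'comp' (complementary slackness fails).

Gradient of f: grad f(x) = Q x + c = (3, 0)
Constraint values g_i(x) = a_i^T x - b_i:
  g_1((1, 1)) = -1
  g_2((1, 1)) = 0
Stationarity residual: grad f(x) + sum_i lambda_i a_i = (0, 0)
  -> stationarity OK
Primal feasibility (all g_i <= 0): OK
Dual feasibility (all lambda_i >= 0): OK
Complementary slackness (lambda_i * g_i(x) = 0 for all i): OK

Verdict: yes, KKT holds.

yes


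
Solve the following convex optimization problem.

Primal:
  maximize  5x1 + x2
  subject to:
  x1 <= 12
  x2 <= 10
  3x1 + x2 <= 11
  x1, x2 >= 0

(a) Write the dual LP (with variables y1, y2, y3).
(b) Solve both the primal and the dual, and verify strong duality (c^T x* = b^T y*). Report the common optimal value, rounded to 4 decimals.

The standard primal-dual pair for 'max c^T x s.t. A x <= b, x >= 0' is:
  Dual:  min b^T y  s.t.  A^T y >= c,  y >= 0.

So the dual LP is:
  minimize  12y1 + 10y2 + 11y3
  subject to:
    y1 + 3y3 >= 5
    y2 + y3 >= 1
    y1, y2, y3 >= 0

Solving the primal: x* = (3.6667, 0).
  primal value c^T x* = 18.3333.
Solving the dual: y* = (0, 0, 1.6667).
  dual value b^T y* = 18.3333.
Strong duality: c^T x* = b^T y*. Confirmed.

18.3333


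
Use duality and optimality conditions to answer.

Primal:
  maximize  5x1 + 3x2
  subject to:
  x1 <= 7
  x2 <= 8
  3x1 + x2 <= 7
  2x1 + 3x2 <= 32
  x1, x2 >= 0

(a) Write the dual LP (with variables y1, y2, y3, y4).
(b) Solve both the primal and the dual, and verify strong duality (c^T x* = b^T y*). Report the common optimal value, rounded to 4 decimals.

The standard primal-dual pair for 'max c^T x s.t. A x <= b, x >= 0' is:
  Dual:  min b^T y  s.t.  A^T y >= c,  y >= 0.

So the dual LP is:
  minimize  7y1 + 8y2 + 7y3 + 32y4
  subject to:
    y1 + 3y3 + 2y4 >= 5
    y2 + y3 + 3y4 >= 3
    y1, y2, y3, y4 >= 0

Solving the primal: x* = (0, 7).
  primal value c^T x* = 21.
Solving the dual: y* = (0, 0, 3, 0).
  dual value b^T y* = 21.
Strong duality: c^T x* = b^T y*. Confirmed.

21


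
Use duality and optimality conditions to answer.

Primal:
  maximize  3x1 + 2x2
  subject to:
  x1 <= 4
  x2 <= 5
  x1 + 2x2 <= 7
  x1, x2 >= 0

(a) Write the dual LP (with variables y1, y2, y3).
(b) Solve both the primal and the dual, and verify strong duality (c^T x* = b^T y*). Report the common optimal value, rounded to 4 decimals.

The standard primal-dual pair for 'max c^T x s.t. A x <= b, x >= 0' is:
  Dual:  min b^T y  s.t.  A^T y >= c,  y >= 0.

So the dual LP is:
  minimize  4y1 + 5y2 + 7y3
  subject to:
    y1 + y3 >= 3
    y2 + 2y3 >= 2
    y1, y2, y3 >= 0

Solving the primal: x* = (4, 1.5).
  primal value c^T x* = 15.
Solving the dual: y* = (2, 0, 1).
  dual value b^T y* = 15.
Strong duality: c^T x* = b^T y*. Confirmed.

15


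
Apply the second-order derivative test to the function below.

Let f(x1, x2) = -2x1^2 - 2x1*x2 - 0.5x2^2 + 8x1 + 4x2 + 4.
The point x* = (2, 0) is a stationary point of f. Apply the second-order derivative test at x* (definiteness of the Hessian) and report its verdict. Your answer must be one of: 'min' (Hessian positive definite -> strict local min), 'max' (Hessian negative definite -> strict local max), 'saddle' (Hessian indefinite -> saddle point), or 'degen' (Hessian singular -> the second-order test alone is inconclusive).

Compute the Hessian H = grad^2 f:
  H = [[-4, -2], [-2, -1]]
Verify stationarity: grad f(x*) = H x* + g = (0, 0).
Eigenvalues of H: -5, 0.
H has a zero eigenvalue (singular; negative semidefinite but not definite), so H is neither positive definite, negative definite, nor indefinite. The second-order test alone is inconclusive -> degen.
(Indeed, f is constant along the null direction of H through x*, so x* is not a strict local extremum.)

degen


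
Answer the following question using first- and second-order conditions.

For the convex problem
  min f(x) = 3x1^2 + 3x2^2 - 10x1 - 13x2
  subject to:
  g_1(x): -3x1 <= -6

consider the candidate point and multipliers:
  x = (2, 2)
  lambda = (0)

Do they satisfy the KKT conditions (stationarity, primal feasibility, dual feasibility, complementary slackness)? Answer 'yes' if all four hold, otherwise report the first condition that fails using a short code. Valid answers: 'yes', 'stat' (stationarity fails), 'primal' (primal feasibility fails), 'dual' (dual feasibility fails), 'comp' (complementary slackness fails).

Gradient of f: grad f(x) = Q x + c = (2, -1)
Constraint values g_i(x) = a_i^T x - b_i:
  g_1((2, 2)) = 0
Stationarity residual: grad f(x) + sum_i lambda_i a_i = (2, -1)
  -> stationarity FAILS
Primal feasibility (all g_i <= 0): OK
Dual feasibility (all lambda_i >= 0): OK
Complementary slackness (lambda_i * g_i(x) = 0 for all i): OK

Verdict: the first failing condition is stationarity -> stat.

stat


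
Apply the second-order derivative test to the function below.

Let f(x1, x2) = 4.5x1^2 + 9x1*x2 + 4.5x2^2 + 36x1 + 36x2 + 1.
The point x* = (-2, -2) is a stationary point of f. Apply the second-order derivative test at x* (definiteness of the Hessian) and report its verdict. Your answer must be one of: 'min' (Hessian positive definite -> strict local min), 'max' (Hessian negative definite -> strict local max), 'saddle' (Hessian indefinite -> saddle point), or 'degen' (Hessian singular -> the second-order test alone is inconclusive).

Compute the Hessian H = grad^2 f:
  H = [[9, 9], [9, 9]]
Verify stationarity: grad f(x*) = H x* + g = (0, 0).
Eigenvalues of H: 0, 18.
H has a zero eigenvalue (singular; positive semidefinite but not definite), so H is neither positive definite, negative definite, nor indefinite. The second-order test alone is inconclusive -> degen.
(Indeed, f is constant along the null direction of H through x*, so x* is not a strict local extremum.)

degen


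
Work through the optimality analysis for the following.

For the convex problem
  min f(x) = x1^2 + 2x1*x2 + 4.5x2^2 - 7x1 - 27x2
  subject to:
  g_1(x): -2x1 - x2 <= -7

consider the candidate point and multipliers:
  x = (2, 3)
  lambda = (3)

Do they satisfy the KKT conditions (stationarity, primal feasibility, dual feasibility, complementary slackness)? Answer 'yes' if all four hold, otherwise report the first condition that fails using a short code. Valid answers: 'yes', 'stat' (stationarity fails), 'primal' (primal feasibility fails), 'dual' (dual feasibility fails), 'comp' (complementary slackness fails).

Gradient of f: grad f(x) = Q x + c = (3, 4)
Constraint values g_i(x) = a_i^T x - b_i:
  g_1((2, 3)) = 0
Stationarity residual: grad f(x) + sum_i lambda_i a_i = (-3, 1)
  -> stationarity FAILS
Primal feasibility (all g_i <= 0): OK
Dual feasibility (all lambda_i >= 0): OK
Complementary slackness (lambda_i * g_i(x) = 0 for all i): OK

Verdict: the first failing condition is stationarity -> stat.

stat
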